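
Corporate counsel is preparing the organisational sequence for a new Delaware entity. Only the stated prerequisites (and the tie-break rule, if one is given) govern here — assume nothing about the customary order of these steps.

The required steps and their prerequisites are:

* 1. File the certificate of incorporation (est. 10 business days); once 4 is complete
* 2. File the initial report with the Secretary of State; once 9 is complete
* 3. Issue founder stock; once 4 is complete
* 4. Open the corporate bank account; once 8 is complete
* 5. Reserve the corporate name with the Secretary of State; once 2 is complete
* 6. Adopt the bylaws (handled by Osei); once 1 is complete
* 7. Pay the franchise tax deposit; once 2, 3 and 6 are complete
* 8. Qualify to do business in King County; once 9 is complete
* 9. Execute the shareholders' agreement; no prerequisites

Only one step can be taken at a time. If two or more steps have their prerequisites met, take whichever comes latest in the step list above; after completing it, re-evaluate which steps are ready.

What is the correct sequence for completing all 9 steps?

9 has no prerequisites → 9 first.
Ready: 8 and 2. 8 is listed later → 8.
Now 4 and 2 have their prerequisites met. 4 is listed later, so 4 next.
3 and 1 now also ready, so the ready set is {3, 2, 1}; 3 is listed later → 3.
2 and 1 are both available; 2 is listed later → 2.
5 now also ready, so the ready set is {5, 1}; 5 is listed later → 5.
1 is the only step now ready → 1.
6 is the only step now ready → 6.
7 is the only step now ready → 7.

9 → 8 → 4 → 3 → 2 → 5 → 1 → 6 → 7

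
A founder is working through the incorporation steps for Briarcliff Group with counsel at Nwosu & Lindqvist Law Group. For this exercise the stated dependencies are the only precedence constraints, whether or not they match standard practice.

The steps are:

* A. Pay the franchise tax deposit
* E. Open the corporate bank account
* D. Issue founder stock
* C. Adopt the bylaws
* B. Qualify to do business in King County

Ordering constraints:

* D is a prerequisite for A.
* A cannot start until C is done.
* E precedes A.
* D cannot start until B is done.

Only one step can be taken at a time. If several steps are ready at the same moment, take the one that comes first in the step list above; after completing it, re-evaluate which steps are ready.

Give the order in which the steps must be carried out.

Nothing is required for E, C and B. E is listed earlier → E first.
C and B are both available; C is listed earlier → C.
B is the only step now ready → B.
D is the only step now ready → D.
A needed E, D and C, now all done → A.

E, C, B, D, A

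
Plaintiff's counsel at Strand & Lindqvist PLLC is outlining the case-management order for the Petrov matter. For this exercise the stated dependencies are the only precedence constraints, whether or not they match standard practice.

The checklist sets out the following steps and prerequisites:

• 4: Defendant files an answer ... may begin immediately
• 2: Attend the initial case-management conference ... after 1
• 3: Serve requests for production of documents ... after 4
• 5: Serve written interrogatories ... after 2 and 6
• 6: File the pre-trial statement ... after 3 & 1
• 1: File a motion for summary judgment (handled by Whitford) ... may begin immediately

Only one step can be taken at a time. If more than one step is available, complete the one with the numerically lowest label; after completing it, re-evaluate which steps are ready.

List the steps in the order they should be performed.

1 and 4 have no prerequisites; 1 has the earlier label, so 1 is first.
2 and 4 are both available; 2 has the earlier label → 2.
Next only 4 has its prerequisites met → 4.
3 is the only step now ready → 3.
Next only 6 has its prerequisites met → 6.
5 is the only step now ready → 5.

1, 2, 4, 3, 6, 5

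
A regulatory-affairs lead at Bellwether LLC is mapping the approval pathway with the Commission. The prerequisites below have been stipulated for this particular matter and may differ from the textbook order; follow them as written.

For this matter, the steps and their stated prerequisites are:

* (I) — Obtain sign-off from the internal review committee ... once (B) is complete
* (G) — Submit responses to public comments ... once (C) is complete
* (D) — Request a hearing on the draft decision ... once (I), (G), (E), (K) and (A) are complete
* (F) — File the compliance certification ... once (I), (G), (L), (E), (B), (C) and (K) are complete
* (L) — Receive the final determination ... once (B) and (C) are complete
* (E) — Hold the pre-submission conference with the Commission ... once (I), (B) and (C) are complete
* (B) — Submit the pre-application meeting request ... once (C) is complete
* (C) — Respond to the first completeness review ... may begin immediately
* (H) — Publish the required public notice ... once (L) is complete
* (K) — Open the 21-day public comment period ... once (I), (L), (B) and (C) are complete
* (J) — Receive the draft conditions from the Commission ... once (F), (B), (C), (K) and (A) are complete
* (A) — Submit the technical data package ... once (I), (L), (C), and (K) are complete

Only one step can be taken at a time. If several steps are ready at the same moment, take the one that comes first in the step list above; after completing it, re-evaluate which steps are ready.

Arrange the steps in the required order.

(C) → (G) → (B) → (I) → (L) → (E) → (H) → (K) → (F) → (A) → (D) → (J)

(C) has no prerequisites → (C) first.
Now (G) and (B) have their prerequisites met. (G) is listed earlier, so (G) next.
(B) is the only step now ready → (B).
(I) and (L) are both available; (I) is listed earlier → (I).
(E) now also ready, so the ready set is {(L), (E)}; (L) is listed earlier → (L).
Ready: (E), (H) and (K). (E) is listed earlier → (E).
Ready: (H) and (K). (H) is listed earlier → (H).
Next only (K) has its prerequisites met → (K).
Ready: (F) and (A). (F) is listed earlier → (F).
That leaves (A) as the only ready step → (A).
Now (D) and (J) have their prerequisites met. (D) is listed earlier, so (D) next.
(J) is the only step now ready → (J).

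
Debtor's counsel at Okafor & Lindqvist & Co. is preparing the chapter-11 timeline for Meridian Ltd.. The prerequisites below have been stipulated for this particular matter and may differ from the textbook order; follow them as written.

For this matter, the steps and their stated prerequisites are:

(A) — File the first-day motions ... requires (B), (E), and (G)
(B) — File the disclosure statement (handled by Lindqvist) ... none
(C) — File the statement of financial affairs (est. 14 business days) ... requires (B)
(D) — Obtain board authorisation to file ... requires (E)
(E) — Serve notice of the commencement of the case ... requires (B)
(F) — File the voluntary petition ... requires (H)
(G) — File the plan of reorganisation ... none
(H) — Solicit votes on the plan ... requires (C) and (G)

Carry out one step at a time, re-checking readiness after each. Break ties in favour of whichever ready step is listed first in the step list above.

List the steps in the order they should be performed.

Nothing is required for (B) and (G). (B) is listed earlier → (B) first.
(C) and (E) now also ready, so the ready set is {(C), (E), (G)}; (C) is listed earlier → (C).
Ready: (E) and (G). (E) is listed earlier → (E).
(D) now also ready, so the ready set is {(D), (G)}; (D) is listed earlier → (D).
(G) is the only step now ready → (G).
(A) and (H) are both available; (A) is listed earlier → (A).
(H) needed (C) and (G), now all done → (H).
Next only (F) has its prerequisites met → (F).

(B), (C), (E), (D), (G), (A), (H), (F)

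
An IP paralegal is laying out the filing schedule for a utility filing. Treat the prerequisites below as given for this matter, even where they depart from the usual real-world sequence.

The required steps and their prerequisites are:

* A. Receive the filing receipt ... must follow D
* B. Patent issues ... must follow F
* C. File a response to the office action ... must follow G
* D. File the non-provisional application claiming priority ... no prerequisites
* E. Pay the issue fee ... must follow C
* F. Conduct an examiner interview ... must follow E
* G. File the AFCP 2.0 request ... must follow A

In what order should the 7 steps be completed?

D, A, G, C, E, F, B

D is the only step with nothing outstanding, so it goes first.
A needed D, now all done → A.
G needed A, now all done → G.
Next only C has its prerequisites met → C.
That leaves E as the only ready step → E.
F needed E, now all done → F.
Next only B has its prerequisites met → B.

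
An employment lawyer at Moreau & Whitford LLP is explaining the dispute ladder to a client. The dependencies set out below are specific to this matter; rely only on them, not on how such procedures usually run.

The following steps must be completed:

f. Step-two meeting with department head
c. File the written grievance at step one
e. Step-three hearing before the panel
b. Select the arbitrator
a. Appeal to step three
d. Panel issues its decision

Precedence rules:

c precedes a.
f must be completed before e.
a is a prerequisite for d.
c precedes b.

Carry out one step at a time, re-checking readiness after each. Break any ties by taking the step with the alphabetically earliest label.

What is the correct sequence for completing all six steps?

c, a, b, d, f, e

c and f have no prerequisites; c has the earlier label, so c is first.
a and b now also ready, so the ready set is {a, b, f}; a has the earlier label → a.
b, d and f are all available; b has the earlier label → b.
Ready: d and f. d has the earlier label → d.
That leaves f as the only ready step → f.
Next only e has its prerequisites met → e.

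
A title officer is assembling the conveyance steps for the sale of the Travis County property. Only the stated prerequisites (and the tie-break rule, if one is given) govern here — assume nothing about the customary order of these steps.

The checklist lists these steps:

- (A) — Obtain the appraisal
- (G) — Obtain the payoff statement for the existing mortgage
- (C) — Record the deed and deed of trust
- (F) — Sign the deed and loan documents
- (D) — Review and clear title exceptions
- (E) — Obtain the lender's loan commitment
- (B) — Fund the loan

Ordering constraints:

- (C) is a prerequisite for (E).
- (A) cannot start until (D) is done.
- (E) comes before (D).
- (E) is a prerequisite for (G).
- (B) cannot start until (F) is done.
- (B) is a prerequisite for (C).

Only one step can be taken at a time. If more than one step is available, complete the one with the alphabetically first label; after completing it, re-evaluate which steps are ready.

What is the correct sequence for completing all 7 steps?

(F) (B) (C) (E) (D) (A) (G)

Only (F) has no prerequisites, so it is first.
(B) is the only step now ready → (B).
(C) needed (B), now all done → (C).
(E) needed (C), now all done → (E).
Ready: (D) and (G). (D) has the earlier label → (D).
Now (A) and (G) have their prerequisites met. (A) has the earlier label, so (A) next.
(G) needed (E), now all done → (G).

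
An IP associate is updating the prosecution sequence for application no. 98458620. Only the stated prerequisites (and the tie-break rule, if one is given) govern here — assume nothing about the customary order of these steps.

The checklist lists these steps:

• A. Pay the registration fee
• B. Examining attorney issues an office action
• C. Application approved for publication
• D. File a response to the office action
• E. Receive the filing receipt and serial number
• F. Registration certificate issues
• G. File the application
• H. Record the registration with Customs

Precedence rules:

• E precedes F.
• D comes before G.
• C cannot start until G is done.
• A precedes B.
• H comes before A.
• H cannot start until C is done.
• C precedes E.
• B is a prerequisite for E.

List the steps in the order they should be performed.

D, G, C, H, A, B, E, F

D has no prerequisites → D first.
G needed D, now all done → G.
That leaves C as the only ready step → C.
H is the only step now ready → H.
A needed H, now all done → A.
Next only B has its prerequisites met → B.
Next only E has its prerequisites met → E.
That leaves F as the only ready step → F.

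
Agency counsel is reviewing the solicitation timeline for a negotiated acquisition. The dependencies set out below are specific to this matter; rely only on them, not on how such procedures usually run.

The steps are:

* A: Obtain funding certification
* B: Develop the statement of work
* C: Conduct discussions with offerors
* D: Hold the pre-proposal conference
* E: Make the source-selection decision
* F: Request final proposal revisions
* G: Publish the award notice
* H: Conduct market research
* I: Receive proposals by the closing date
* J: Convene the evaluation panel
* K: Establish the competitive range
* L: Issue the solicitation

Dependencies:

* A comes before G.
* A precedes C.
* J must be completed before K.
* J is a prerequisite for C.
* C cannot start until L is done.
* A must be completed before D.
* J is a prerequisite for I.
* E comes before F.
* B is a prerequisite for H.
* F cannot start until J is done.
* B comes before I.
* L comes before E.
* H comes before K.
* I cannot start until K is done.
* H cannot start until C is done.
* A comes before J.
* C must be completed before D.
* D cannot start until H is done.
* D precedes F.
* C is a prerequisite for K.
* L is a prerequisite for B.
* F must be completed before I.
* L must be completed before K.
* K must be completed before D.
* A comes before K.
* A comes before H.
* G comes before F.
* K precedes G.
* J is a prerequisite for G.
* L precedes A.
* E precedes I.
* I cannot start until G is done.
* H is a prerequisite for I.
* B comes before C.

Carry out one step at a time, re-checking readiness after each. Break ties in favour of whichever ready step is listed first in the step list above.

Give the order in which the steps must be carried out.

Only L has no prerequisites, so it is first.
Ready: A, B and E. A is listed earlier → A.
J now also ready, so the ready set is {B, E, J}; B is listed earlier → B.
Now E and J have their prerequisites met. E is listed earlier, so E next.
Next only J has its prerequisites met → J.
C needed A, B, J and L, now all done → C.
Next only H has its prerequisites met → H.
Next only K has its prerequisites met → K.
Ready: D and G. D is listed earlier → D.
That leaves G as the only ready step → G.
That leaves F as the only ready step → F.
That leaves I as the only ready step → I.

L A B E J C H K D G F I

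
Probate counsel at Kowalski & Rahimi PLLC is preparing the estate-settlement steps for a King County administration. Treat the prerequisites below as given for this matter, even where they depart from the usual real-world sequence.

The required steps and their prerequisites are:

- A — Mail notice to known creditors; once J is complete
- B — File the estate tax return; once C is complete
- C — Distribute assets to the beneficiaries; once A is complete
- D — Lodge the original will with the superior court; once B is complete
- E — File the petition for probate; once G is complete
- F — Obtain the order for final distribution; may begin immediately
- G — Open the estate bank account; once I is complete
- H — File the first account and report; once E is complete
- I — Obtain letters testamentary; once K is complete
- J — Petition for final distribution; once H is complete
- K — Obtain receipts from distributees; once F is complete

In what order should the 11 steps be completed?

F, K, I, G, E, H, J, A, C, B, D

F is the only step with nothing outstanding, so it goes first.
K needed F, now all done → K.
Next only I has its prerequisites met → I.
Next only G has its prerequisites met → G.
E needed G, now all done → E.
H is the only step now ready → H.
J is the only step now ready → J.
That leaves A as the only ready step → A.
C needed A, now all done → C.
That leaves B as the only ready step → B.
That leaves D as the only ready step → D.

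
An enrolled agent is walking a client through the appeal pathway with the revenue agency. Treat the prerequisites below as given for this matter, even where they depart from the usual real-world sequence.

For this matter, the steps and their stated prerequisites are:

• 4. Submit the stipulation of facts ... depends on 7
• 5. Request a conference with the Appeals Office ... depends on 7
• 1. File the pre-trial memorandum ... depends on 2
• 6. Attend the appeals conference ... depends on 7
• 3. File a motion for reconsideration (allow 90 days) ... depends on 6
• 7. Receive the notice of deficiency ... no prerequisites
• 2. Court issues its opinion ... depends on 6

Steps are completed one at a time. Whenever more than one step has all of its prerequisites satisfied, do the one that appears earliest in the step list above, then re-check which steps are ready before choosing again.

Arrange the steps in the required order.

7, 4, 5, 6, 3, 2, 1

Only 7 has no prerequisites, so it is first.
Now 4, 5 and 6 have their prerequisites met. 4 is listed earlier, so 4 next.
Now 5 and 6 have their prerequisites met. 5 is listed earlier, so 5 next.
6 needed 7, now all done → 6.
Ready: 3 and 2. 3 is listed earlier → 3.
2 is the only step now ready → 2.
1 needed 2, now all done → 1.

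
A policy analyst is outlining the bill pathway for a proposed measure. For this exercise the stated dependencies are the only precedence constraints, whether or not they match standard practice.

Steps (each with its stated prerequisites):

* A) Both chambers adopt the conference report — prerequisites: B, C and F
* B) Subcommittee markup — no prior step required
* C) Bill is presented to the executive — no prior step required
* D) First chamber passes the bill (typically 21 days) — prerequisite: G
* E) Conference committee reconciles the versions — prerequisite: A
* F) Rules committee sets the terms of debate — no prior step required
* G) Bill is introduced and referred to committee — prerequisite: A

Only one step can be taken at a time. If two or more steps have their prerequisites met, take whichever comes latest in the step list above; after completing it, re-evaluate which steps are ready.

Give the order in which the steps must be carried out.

Nothing is required for F, C and B. F is listed later → F first.
Ready: C and B. C is listed later → C.
That leaves B as the only ready step → B.
A needed F, C and B, now all done → A.
G and E are both available; G is listed later → G.
E and D are both available; E is listed later → E.
D is the only step now ready → D.

F C B A G E D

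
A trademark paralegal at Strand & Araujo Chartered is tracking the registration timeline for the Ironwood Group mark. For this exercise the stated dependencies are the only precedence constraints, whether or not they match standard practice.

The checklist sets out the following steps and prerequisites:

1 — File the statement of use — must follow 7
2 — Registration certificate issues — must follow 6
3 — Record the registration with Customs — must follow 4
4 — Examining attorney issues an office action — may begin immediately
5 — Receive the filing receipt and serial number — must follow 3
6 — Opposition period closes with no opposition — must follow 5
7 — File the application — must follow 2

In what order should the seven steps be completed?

4, 3, 5, 6, 2, 7, 1

4 has no prerequisites → 4 first.
3 needed 4, now all done → 3.
5 needed 3, now all done → 5.
6 needed 5, now all done → 6.
2 needed 6, now all done → 2.
Next only 7 has its prerequisites met → 7.
1 needed 7, now all done → 1.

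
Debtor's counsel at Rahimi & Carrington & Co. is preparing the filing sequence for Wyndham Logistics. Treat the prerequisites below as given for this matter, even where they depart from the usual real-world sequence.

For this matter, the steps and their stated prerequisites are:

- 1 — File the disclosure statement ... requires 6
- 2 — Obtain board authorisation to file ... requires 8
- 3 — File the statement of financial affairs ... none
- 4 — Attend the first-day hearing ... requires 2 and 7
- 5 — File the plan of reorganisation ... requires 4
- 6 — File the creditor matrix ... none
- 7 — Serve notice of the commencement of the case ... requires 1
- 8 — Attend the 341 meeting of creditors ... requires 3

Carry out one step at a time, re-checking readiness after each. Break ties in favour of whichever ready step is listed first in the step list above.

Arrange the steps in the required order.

Nothing is required for 3 and 6. 3 is listed earlier → 3 first.
6 and 8 are both available; 6 is listed earlier → 6.
1 and 8 are both available; 1 is listed earlier → 1.
Now 7 and 8 have their prerequisites met. 7 is listed earlier, so 7 next.
8 needed 3, now all done → 8.
2 needed 8, now all done → 2.
Next only 4 has its prerequisites met → 4.
5 needed 4, now all done → 5.

3, 6, 1, 7, 8, 2, 4, 5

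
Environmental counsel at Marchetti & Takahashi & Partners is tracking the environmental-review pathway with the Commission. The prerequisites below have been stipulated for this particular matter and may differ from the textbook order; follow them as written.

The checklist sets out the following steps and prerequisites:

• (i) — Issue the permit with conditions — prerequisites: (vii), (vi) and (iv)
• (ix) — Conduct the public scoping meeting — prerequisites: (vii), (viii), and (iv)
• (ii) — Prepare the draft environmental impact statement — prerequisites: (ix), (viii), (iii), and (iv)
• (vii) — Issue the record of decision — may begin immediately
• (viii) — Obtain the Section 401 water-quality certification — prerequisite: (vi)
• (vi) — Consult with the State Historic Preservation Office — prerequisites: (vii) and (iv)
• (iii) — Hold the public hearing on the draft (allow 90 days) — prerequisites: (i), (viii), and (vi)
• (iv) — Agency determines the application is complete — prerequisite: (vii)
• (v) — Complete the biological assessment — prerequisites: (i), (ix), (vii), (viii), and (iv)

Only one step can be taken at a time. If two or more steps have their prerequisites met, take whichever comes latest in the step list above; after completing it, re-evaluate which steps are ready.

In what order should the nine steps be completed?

(vii) → (iv) → (vi) → (viii) → (ix) → (i) → (v) → (iii) → (ii)

(vii) has no prerequisites → (vii) first.
(iv) is the only step now ready → (iv).
(vi) needed (iv) and (vii), now all done → (vi).
Now (viii) and (i) have their prerequisites met. (viii) is listed later, so (viii) next.
(ix) now also ready, so the ready set is {(ix), (i)}; (ix) is listed later → (ix).
(i) is the only step now ready → (i).
Now (v) and (iii) have their prerequisites met. (v) is listed later, so (v) next.
(iii) needed (vi), (viii) and (i), now all done → (iii).
(ii) needed (iv), (iii), (viii) and (ix), now all done → (ii).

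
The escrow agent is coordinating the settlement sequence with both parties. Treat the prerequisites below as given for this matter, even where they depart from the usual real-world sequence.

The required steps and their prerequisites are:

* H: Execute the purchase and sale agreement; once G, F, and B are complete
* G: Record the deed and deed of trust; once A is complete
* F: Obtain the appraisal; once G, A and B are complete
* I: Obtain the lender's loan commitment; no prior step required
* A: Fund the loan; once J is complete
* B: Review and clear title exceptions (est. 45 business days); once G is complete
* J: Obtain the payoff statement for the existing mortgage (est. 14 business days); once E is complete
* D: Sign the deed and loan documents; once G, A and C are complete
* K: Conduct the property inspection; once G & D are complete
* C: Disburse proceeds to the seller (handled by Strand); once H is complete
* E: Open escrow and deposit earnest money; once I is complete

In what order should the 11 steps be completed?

I, E, J, A, G, B, F, H, C, D, K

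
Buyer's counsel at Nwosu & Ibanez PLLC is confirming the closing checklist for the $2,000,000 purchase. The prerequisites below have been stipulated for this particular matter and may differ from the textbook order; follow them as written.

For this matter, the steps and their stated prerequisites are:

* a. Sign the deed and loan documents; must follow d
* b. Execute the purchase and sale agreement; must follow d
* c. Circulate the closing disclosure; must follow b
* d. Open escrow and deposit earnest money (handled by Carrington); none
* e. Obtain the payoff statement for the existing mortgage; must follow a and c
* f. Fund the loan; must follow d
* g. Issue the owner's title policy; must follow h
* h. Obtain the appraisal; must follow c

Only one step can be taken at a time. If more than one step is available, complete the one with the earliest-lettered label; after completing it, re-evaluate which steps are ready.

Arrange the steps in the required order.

d → a → b → c → e → f → h → g

Only d has no prerequisites, so it is first.
Ready: a, b and f. a has the earlier label → a.
b and f are both available; b has the earlier label → b.
Now c and f have their prerequisites met. c has the earlier label, so c next.
Now e, f and h have their prerequisites met. e has the earlier label, so e next.
Ready: f and h. f has the earlier label → f.
h is the only step now ready → h.
Next only g has its prerequisites met → g.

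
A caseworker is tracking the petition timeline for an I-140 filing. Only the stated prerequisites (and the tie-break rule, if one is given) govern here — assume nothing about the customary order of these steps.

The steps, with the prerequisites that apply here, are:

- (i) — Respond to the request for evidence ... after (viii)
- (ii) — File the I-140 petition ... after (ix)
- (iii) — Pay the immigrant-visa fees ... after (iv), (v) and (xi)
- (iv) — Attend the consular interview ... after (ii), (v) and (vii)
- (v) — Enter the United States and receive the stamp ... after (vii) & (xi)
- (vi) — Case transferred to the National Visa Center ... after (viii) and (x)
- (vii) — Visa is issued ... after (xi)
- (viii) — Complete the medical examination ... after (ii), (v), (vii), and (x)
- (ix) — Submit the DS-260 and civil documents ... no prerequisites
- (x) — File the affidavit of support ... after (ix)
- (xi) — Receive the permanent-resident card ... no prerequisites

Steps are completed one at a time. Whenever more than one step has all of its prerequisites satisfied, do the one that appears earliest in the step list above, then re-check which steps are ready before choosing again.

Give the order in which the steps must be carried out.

Nothing is required for (ix) and (xi). (ix) is listed earlier → (ix) first.
(ii) and (x) now also ready, so the ready set is {(ii), (x), (xi)}; (ii) is listed earlier → (ii).
Ready: (x) and (xi). (x) is listed earlier → (x).
That leaves (xi) as the only ready step → (xi).
That leaves (vii) as the only ready step → (vii).
Next only (v) has its prerequisites met → (v).
Now (iv) and (viii) have their prerequisites met. (iv) is listed earlier, so (iv) next.
(iii) and (viii) are both available; (iii) is listed earlier → (iii).
Next only (viii) has its prerequisites met → (viii).
Now (i) and (vi) have their prerequisites met. (i) is listed earlier, so (i) next.
(vi) needed (viii) and (x), now all done → (vi).

(ix), (ii), (x), (xi), (vii), (v), (iv), (iii), (viii), (i), (vi)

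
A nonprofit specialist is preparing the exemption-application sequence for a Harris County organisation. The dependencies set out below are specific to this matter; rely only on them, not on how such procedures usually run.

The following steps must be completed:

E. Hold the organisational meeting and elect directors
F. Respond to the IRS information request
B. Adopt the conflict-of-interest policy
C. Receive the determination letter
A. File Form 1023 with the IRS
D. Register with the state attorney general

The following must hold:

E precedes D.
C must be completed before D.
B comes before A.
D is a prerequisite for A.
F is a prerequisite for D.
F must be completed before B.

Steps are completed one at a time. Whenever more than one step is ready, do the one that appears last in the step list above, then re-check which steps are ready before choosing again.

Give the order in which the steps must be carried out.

Nothing is required for C, F and E. C is listed later → C first.
F and E are both available; F is listed later → F.
B and E are both available; B is listed later → B.
That leaves E as the only ready step → E.
D needed C, F and E, now all done → D.
A is the only step now ready → A.

C, F, B, E, D, A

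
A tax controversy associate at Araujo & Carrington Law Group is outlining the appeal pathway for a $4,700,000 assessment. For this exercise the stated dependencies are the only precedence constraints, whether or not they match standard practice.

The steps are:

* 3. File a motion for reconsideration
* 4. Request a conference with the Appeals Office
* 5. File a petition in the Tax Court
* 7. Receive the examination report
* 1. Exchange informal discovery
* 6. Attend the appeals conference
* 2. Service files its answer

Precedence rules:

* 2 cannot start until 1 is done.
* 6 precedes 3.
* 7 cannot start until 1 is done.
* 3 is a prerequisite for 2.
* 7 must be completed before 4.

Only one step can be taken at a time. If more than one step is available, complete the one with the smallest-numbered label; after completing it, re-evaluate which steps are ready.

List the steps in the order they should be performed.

1, 5, 6, 3, 2, 7, 4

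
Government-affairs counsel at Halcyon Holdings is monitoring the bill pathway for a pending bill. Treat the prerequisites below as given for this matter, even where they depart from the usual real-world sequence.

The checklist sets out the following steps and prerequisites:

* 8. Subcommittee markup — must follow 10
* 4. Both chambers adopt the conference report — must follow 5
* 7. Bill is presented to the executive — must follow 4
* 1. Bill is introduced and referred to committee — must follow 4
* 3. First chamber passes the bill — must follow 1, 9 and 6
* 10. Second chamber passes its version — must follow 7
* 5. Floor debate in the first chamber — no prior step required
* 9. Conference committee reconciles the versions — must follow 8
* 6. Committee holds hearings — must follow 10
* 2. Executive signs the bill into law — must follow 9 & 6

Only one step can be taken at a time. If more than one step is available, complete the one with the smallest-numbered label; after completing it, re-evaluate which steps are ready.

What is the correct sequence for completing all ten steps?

5, 4, 1, 7, 10, 6, 8, 9, 2, 3

5 has no prerequisites → 5 first.
4 needed 5, now all done → 4.
1 and 7 are both available; 1 has the earlier label → 1.
7 needed 4, now all done → 7.
10 needed 7, now all done → 10.
Now 6 and 8 have their prerequisites met. 6 has the earlier label, so 6 next.
8 needed 10, now all done → 8.
9 needed 8, now all done → 9.
Now 2 and 3 have their prerequisites met. 2 has the earlier label, so 2 next.
3 needed 1, 6 and 9, now all done → 3.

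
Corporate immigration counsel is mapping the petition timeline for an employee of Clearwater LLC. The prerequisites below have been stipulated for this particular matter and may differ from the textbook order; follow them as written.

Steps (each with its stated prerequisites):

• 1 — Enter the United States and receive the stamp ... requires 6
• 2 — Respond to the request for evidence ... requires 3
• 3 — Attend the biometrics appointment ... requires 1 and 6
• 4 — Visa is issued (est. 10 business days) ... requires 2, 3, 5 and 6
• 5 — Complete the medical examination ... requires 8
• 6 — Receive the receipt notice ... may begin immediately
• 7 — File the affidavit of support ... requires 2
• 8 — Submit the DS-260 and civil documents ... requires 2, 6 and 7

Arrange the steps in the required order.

6 1 3 2 7 8 5 4

6 has no prerequisites → 6 first.
That leaves 1 as the only ready step → 1.
That leaves 3 as the only ready step → 3.
Next only 2 has its prerequisites met → 2.
7 needed 2, now all done → 7.
8 needed 2, 6 and 7, now all done → 8.
5 needed 8, now all done → 5.
4 is the only step now ready → 4.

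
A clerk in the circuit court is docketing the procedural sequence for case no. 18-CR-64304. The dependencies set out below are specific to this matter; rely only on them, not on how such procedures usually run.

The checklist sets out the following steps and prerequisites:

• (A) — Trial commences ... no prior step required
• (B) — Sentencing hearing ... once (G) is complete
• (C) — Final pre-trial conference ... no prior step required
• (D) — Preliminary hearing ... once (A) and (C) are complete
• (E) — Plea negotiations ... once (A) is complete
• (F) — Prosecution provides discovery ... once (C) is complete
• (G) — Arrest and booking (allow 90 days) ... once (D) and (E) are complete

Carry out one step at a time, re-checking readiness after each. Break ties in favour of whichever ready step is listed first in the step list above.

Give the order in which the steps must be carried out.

(A) (C) (D) (E) (F) (G) (B)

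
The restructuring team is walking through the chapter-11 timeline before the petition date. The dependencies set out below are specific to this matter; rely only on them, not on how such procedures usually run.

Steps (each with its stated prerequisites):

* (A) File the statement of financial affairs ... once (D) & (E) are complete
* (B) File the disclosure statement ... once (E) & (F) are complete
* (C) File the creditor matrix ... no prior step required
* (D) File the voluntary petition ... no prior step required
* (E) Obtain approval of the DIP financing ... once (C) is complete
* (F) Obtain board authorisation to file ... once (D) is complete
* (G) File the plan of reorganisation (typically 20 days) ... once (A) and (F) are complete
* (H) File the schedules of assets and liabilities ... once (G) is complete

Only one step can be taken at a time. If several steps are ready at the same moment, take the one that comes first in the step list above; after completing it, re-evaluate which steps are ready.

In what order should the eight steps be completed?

(C) and (D) have no prerequisites; (C) is listed earlier, so (C) is first.
(E) now also ready, so the ready set is {(D), (E)}; (D) is listed earlier → (D).
(F) now also ready, so the ready set is {(E), (F)}; (E) is listed earlier → (E).
(A) now also ready, so the ready set is {(A), (F)}; (A) is listed earlier → (A).
(F) needed (D), now all done → (F).
Ready: (B) and (G). (B) is listed earlier → (B).
That leaves (G) as the only ready step → (G).
(H) is the only step now ready → (H).

(C), (D), (E), (A), (F), (B), (G), (H)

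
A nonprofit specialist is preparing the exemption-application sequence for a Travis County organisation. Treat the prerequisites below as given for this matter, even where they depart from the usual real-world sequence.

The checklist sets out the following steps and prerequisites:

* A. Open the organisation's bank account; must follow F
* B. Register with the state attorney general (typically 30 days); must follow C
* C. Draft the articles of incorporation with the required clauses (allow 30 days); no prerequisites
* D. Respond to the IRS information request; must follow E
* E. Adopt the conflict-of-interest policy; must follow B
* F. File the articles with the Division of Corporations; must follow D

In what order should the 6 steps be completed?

C B E D F A

C has no prerequisites → C first.
Next only B has its prerequisites met → B.
E is the only step now ready → E.
That leaves D as the only ready step → D.
That leaves F as the only ready step → F.
A needed F, now all done → A.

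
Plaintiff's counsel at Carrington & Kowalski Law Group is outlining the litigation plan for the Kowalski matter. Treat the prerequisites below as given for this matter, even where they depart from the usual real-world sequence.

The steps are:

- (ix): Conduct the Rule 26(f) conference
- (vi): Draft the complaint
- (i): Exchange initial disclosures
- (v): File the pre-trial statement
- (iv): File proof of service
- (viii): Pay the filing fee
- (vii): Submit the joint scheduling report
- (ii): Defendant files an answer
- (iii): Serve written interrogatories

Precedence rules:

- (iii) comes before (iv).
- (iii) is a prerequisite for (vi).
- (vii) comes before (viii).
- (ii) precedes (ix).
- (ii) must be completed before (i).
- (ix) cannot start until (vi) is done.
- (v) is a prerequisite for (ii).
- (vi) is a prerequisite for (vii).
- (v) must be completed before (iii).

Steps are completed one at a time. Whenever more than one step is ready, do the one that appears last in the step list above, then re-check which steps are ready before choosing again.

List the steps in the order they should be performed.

(v) → (iii) → (ii) → (iv) → (i) → (vi) → (vii) → (viii) → (ix)

Only (v) has no prerequisites, so it is first.
Ready: (iii) and (ii). (iii) is listed later → (iii).
(iv) and (vi) now also ready, so the ready set is {(ii), (iv), (vi)}; (ii) is listed later → (ii).
(i) now also ready, so the ready set is {(iv), (i), (vi)}; (iv) is listed later → (iv).
(i) and (vi) are both available; (i) is listed later → (i).
Next only (vi) has its prerequisites met → (vi).
(vii) and (ix) are both available; (vii) is listed later → (vii).
(viii) now also ready, so the ready set is {(viii), (ix)}; (viii) is listed later → (viii).
(ix) needed (ii) and (vi), now all done → (ix).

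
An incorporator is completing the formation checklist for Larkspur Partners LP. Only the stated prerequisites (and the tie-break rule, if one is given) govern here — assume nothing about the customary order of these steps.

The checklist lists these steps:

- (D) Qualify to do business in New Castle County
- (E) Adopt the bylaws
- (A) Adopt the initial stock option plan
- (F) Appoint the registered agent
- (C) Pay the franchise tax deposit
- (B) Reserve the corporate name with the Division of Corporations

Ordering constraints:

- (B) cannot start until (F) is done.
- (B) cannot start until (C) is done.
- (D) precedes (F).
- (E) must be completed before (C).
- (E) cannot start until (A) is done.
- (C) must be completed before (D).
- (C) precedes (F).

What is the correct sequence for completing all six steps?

(A) → (E) → (C) → (D) → (F) → (B)

Only (A) has no prerequisites, so it is first.
(E) needed (A), now all done → (E).
(C) needed (E), now all done → (C).
That leaves (D) as the only ready step → (D).
(F) needed (D) and (C), now all done → (F).
That leaves (B) as the only ready step → (B).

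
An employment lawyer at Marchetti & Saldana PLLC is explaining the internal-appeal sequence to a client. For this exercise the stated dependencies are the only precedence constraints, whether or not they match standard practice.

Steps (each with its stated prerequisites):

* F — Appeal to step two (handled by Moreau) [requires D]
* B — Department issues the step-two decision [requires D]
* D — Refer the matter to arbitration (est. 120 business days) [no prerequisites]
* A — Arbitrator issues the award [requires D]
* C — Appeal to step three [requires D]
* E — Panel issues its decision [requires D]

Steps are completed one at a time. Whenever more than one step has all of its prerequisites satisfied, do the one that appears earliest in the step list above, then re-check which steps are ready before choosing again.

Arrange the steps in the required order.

D, F, B, A, C, E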